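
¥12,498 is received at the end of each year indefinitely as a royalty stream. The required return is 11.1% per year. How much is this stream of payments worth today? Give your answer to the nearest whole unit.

¥112,595

Periodic rate r = 0.111 per year.
Level perpetuity: PV = PMT / r = 12,498 / (0.111) = ¥112,595.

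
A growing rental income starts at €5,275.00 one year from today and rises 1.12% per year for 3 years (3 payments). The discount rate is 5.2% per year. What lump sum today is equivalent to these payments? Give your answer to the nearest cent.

€14,466.91

Periodic rate r = 0.052 per year.
Growing ordinary annuity: PV = PMT₁ × [1 − ((1+g)/(1+r))^n] / (r − g) = 5,275 × [1 − ((1+0.0112)/(1+r))^3] / (r − 0.0112) = €14,466.91.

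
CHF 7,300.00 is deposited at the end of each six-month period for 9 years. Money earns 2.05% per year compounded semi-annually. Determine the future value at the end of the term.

This is an ordinary annuity: 18 deposits of CHF 7,300.00 at the end of each six-month period.
Periodic rate r = 0.0205/2 per half-year; n is counted in half-years.
FV = PMT × [((1+r)^n − 1)/r] = 7,300 × [(1+r)^18 − 1] / r = CHF 143,498.82

CHF 143,498.82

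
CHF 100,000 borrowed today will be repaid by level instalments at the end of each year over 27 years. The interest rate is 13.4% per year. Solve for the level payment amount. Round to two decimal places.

Level ordinary annuity; solve PV = PMT × [(1 − (1+r)^−n)/r] for PMT.
Periodic rate r = 0.134 per year.
With n = 27: PMT = 100,000 / ([(1 − (1+r)^−n)/r]) = CHF 13,864.91

CHF 13,864.91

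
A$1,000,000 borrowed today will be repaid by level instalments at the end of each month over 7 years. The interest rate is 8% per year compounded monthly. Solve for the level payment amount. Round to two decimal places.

A$15,586.21

Level ordinary annuity; solve PV = PMT × [(1 − (1+r)^−n)/r] for PMT.
Periodic rate r = 0.08/12 per month; n is counted in months.
With n = 84: PMT = 1,000,000 / ([(1 − (1+r)^−n)/r]) = A$15,586.21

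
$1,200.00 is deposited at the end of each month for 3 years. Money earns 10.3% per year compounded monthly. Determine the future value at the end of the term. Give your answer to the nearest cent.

This is an ordinary annuity: 36 deposits of $1,200.00 at the end of each month.
Periodic rate r = 0.103/12 per month; n is counted in months.
FV = PMT × [((1+r)^n − 1)/r] = 1,200 × [(1+r)^36 − 1] / r = $50,367.50

$50,367.50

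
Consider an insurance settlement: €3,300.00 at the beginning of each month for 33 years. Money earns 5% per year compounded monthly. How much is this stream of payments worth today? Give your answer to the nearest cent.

This is an annuity due: 396 payments of €3,300.00 at the beginning of each month.
Periodic rate r = 0.05/12 per month; n is counted in months.
PV = PMT × [(1 − (1+r)^−n)/r] × (1+r) = 3,300 × [1 − (1+r)^−396] / r × (1+r) = €642,038.23

€642,038.23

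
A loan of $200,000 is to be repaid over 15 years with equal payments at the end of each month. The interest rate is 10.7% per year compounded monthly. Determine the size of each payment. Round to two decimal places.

Level ordinary annuity; solve PV = PMT × [(1 − (1+r)^−n)/r] for PMT.
Periodic rate r = 0.107/12 per month; n is counted in months.
With n = 180: PMT = 200,000 / ([(1 − (1+r)^−n)/r]) = $2,235.66

$2,235.66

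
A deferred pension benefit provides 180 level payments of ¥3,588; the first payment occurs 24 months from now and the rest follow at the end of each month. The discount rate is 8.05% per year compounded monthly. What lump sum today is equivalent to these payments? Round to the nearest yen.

Ordinary annuity of 180 payments, first payment at period 24.
Periodic rate r = 0.0805/12 per month; n is counted in months.
The ordinary-annuity PV formula values the stream one period before the first payment (period 23); discount that back 23 periods:
PV₀ = 3,588 × [1 − (1+r)^−180] / r × (1+r)^−23 = ¥320,965

¥320,965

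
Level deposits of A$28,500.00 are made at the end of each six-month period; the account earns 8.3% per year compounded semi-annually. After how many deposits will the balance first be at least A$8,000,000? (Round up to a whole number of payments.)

63 payments

Periodic rate r = 0.083/2 per half-year; n is counted in half-years.
Ordinary annuity FV: 8,000,000 = 28,500 × [((1+r)^n − 1)/r].
(1+r)^n = 1 + 8,000,000 × r / 28,500, so n = ln(1 + 8,000,000·r/28,500) / ln(1+r) = 62.41.
Round up to a whole number of payments: n = 63.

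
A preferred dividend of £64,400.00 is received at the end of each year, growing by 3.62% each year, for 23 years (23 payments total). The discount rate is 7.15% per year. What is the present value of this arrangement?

£980,068.71

Periodic rate r = 0.0715 per year.
Growing ordinary annuity: PV = PMT₁ × [1 − ((1+g)/(1+r))^n] / (r − g) = 64,400 × [1 − ((1+0.0362)/(1+r))^23] / (r − 0.0362) = £980,068.71.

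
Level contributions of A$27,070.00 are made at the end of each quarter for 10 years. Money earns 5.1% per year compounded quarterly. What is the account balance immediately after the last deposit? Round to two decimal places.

This is an ordinary annuity: 40 deposits of A$27,070.00 at the end of each quarter.
Periodic rate r = 0.051/4 per quarter; n is counted in quarters.
FV = PMT × [((1+r)^n − 1)/r] = 27,070 × [(1+r)^40 − 1] / r = A$1,401,124.40

A$1,401,124.40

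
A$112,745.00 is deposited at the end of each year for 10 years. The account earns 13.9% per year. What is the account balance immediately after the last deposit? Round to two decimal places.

This is an ordinary annuity: 10 deposits of A$112,745.00 at the end of each year.
Periodic rate r = 0.139 per year.
FV = PMT × [((1+r)^n − 1)/r] = 112,745 × [(1+r)^10 − 1] / r = A$2,169,594.94

A$2,169,594.94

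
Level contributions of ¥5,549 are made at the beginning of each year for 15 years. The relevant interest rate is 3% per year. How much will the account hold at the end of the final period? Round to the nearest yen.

This is an annuity due: 15 deposits of ¥5,549 at the beginning of each year.
Periodic rate r = 0.03 per year.
FV = PMT × [((1+r)^n − 1)/r] × (1+r) = 5,549 × [(1+r)^15 − 1] / r × (1+r) = ¥106,302

¥106,302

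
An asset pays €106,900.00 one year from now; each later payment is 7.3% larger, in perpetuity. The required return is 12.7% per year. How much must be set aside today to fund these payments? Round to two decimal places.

€1,979,629.63

Periodic rate r = 0.127 per year.
Growing perpetuity (Gordon): PV = PMT₁ / (r − g) = 106,900 / (r − 0.073) = €1,979,629.63.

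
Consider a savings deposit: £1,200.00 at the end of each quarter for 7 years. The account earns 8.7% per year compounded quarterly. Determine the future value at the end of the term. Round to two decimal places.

This is an ordinary annuity: 28 deposits of £1,200.00 at the end of each quarter.
Periodic rate r = 0.087/4 per quarter; n is counted in quarters.
FV = PMT × [((1+r)^n − 1)/r] = 1,200 × [(1+r)^28 − 1] / r = £45,607.06

£45,607.06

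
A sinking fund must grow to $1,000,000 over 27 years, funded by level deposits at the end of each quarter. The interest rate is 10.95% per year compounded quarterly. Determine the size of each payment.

Level ordinary annuity; solve FV = PMT × [((1+r)^n − 1)/r] for PMT.
Periodic rate r = 0.1095/4 per quarter; n is counted in quarters.
With n = 108: PMT = 1,000,000 / ([((1+r)^n − 1)/r]) = $1,565.96

$1,565.96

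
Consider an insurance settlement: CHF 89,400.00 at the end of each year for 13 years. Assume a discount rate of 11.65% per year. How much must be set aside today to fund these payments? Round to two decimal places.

CHF 584,214.59

This is an ordinary annuity: 13 payments of CHF 89,400.00 at the end of each year.
Periodic rate r = 0.1165 per year.
PV = PMT × [(1 − (1+r)^−n)/r] = 89,400 × [1 − (1+r)^−13] / r = CHF 584,214.59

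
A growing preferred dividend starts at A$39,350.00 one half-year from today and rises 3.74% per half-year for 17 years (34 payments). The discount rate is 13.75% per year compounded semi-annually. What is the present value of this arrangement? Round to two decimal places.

Periodic rate r = 0.1375/2 per half-year; n is counted in half-years.
Growing ordinary annuity: PV = PMT₁ × [1 − ((1+g)/(1+r))^n] / (r − g) = 39,350 × [1 − ((1+0.0374)/(1+r))^34] / (r − 0.0374) = A$799,050.79.

A$799,050.79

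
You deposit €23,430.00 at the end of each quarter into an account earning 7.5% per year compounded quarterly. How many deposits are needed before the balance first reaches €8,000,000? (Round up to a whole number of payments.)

108 payments

Periodic rate r = 0.075/4 per quarter; n is counted in quarters.
Ordinary annuity FV: 8,000,000 = 23,430 × [((1+r)^n − 1)/r].
(1+r)^n = 1 + 8,000,000 × r / 23,430, so n = ln(1 + 8,000,000·r/23,430) / ln(1+r) = 107.76.
Round up to a whole number of payments: n = 108.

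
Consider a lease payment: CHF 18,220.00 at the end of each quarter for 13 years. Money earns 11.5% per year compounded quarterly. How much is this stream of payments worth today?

This is an ordinary annuity: 52 payments of CHF 18,220.00 at the end of each quarter.
Periodic rate r = 0.115/4 per quarter; n is counted in quarters.
PV = PMT × [(1 − (1+r)^−n)/r] = 18,220 × [1 − (1+r)^−52] / r = CHF 488,595.35

CHF 488,595.35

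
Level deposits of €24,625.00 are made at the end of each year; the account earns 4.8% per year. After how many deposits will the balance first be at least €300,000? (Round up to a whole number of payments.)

10 payments

Periodic rate r = 0.048 per year.
Ordinary annuity FV: 300,000 = 24,625 × [((1+r)^n − 1)/r].
(1+r)^n = 1 + 300,000 × r / 24,625, so n = ln(1 + 300,000·r/24,625) / ln(1+r) = 9.82.
Round up to a whole number of payments: n = 10.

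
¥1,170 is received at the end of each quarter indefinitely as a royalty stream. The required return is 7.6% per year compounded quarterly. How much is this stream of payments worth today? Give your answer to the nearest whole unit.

¥61,579

Periodic rate r = 0.076/4 per quarter.
Level perpetuity: PV = PMT / r = 1,170 / (0.076/4) = ¥61,579.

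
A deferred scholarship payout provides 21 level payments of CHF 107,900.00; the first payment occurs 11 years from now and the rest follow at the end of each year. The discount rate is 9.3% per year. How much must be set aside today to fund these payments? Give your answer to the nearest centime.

Ordinary annuity of 21 payments, first payment at period 11.
Periodic rate r = 0.093 per year.
The ordinary-annuity PV formula values the stream one period before the first payment (period 10); discount that back 10 periods:
PV₀ = 107,900 × [1 − (1+r)^−21] / r × (1+r)^−10 = CHF 403,126.82

CHF 403,126.82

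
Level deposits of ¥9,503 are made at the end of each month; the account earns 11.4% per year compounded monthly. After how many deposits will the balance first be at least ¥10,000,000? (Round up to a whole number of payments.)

254 payments

Periodic rate r = 0.114/12 per month; n is counted in months.
Ordinary annuity FV: 10,000,000 = 9,503 × [((1+r)^n − 1)/r].
(1+r)^n = 1 + 10,000,000 × r / 9,503, so n = ln(1 + 10,000,000·r/9,503) / ln(1+r) = 253.58.
Round up to a whole number of payments: n = 254.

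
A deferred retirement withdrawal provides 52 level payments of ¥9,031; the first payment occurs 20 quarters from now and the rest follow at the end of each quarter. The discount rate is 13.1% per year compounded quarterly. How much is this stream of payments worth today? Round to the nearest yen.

Ordinary annuity of 52 payments, first payment at period 20.
Periodic rate r = 0.131/4 per quarter; n is counted in quarters.
The ordinary-annuity PV formula values the stream one period before the first payment (period 19); discount that back 19 periods:
PV₀ = 9,031 × [1 − (1+r)^−52] / r × (1+r)^−19 = ¥121,510

¥121,510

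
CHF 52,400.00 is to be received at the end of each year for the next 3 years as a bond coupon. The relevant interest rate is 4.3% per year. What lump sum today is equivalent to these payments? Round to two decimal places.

CHF 144,590.74

This is an ordinary annuity: 3 payments of CHF 52,400.00 at the end of each year.
Periodic rate r = 0.043 per year.
PV = PMT × [(1 − (1+r)^−n)/r] = 52,400 × [1 − (1+r)^−3] / r = CHF 144,590.74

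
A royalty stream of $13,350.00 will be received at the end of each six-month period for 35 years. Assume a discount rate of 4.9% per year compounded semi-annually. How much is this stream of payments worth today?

This is an ordinary annuity: 70 payments of $13,350.00 at the end of each six-month period.
Periodic rate r = 0.049/2 per half-year; n is counted in half-years.
PV = PMT × [(1 − (1+r)^−n)/r] = 13,350 × [1 − (1+r)^−70] / r = $444,787.88

$444,787.88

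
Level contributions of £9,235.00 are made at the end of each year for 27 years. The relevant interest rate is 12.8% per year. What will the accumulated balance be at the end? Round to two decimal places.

This is an ordinary annuity: 27 deposits of £9,235.00 at the end of each year.
Periodic rate r = 0.128 per year.
FV = PMT × [((1+r)^n − 1)/r] = 9,235 × [(1+r)^27 − 1] / r = £1,792,395.49

£1,792,395.49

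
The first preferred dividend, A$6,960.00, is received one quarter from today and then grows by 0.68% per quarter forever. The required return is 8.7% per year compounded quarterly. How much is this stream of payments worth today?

A$465,551.84

Periodic rate r = 0.087/4 per quarter.
Growing perpetuity (Gordon): PV = PMT₁ / (r − g) = 6,960 / (r − 0.0068) = A$465,551.84.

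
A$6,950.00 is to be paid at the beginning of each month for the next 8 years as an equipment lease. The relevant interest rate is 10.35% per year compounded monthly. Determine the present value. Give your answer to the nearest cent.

A$456,376.81

This is an annuity due: 96 payments of A$6,950.00 at the beginning of each month.
Periodic rate r = 0.1035/12 per month; n is counted in months.
PV = PMT × [(1 − (1+r)^−n)/r] × (1+r) = 6,950 × [1 − (1+r)^−96] / r × (1+r) = A$456,376.81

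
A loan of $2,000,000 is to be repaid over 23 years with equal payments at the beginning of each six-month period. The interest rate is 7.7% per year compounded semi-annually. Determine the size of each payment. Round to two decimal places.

Level annuity due; solve PV = PMT × [(1 − (1+r)^−n)/r] × (1+r) for PMT.
Periodic rate r = 0.077/2 per half-year; n is counted in half-years.
With n = 46: PMT = 2,000,000 / ([(1 − (1+r)^−n)/r] × (1+r)) = $89,972.92

$89,972.92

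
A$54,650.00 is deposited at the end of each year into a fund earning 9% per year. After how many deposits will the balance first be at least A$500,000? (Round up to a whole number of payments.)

Periodic rate r = 0.09 per year.
Ordinary annuity FV: 500,000 = 54,650 × [((1+r)^n − 1)/r].
(1+r)^n = 1 + 500,000 × r / 54,650, so n = ln(1 + 500,000·r/54,650) / ln(1+r) = 6.97.
Round up to a whole number of payments: n = 7.

7 payments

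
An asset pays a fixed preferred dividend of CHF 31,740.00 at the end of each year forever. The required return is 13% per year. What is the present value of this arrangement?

CHF 244,153.85

Periodic rate r = 0.13 per year.
Level perpetuity: PV = PMT / r = 31,740 / (0.13) = CHF 244,153.85.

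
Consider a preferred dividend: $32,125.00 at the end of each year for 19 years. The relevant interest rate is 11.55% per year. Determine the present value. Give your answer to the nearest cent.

$243,277.58

This is an ordinary annuity: 19 payments of $32,125.00 at the end of each year.
Periodic rate r = 0.1155 per year.
PV = PMT × [(1 − (1+r)^−n)/r] = 32,125 × [1 − (1+r)^−19] / r = $243,277.58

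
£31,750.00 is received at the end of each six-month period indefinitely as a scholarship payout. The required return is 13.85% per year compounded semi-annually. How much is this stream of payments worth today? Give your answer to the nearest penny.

Periodic rate r = 0.1385/2 per half-year.
Level perpetuity: PV = PMT / r = 31,750 / (0.1385/2) = £458,483.75.

£458,483.75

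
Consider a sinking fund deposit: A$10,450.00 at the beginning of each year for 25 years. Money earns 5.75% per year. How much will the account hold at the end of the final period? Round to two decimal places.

A$585,378.59

This is an annuity due: 25 deposits of A$10,450.00 at the beginning of each year.
Periodic rate r = 0.0575 per year.
FV = PMT × [((1+r)^n − 1)/r] × (1+r) = 10,450 × [(1+r)^25 − 1] / r × (1+r) = A$585,378.59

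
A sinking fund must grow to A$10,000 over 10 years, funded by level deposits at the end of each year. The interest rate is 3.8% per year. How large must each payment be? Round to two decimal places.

Level ordinary annuity; solve FV = PMT × [((1+r)^n − 1)/r] for PMT.
Periodic rate r = 0.038 per year.
With n = 10: PMT = 10,000 / ([((1+r)^n − 1)/r]) = A$840.66

A$840.66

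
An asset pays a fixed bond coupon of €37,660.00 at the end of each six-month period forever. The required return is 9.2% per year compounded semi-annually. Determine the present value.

Periodic rate r = 0.092/2 per half-year.
Level perpetuity: PV = PMT / r = 37,660 / (0.092/2) = €818,695.65.

€818,695.65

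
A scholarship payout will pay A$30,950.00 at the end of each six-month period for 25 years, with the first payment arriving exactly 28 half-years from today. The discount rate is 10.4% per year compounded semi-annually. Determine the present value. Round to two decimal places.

Ordinary annuity of 50 payments, first payment at period 28.
Periodic rate r = 0.104/2 per half-year; n is counted in half-years.
The ordinary-annuity PV formula values the stream one period before the first payment (period 27); discount that back 27 periods:
PV₀ = 30,950 × [1 − (1+r)^−50] / r × (1+r)^−27 = A$139,429.82

A$139,429.82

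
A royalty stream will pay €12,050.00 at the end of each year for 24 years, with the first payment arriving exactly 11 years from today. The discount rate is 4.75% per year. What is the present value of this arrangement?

€107,130.38

Ordinary annuity of 24 payments, first payment at period 11.
Periodic rate r = 0.0475 per year.
The ordinary-annuity PV formula values the stream one period before the first payment (period 10); discount that back 10 periods:
PV₀ = 12,050 × [1 − (1+r)^−24] / r × (1+r)^−10 = €107,130.38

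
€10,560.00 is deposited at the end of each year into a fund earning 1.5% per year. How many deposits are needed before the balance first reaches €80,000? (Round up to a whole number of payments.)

Periodic rate r = 0.015 per year.
Ordinary annuity FV: 80,000 = 10,560 × [((1+r)^n − 1)/r].
(1+r)^n = 1 + 80,000 × r / 10,560, so n = ln(1 + 80,000·r/10,560) / ln(1+r) = 7.23.
Round up to a whole number of payments: n = 8.

8 payments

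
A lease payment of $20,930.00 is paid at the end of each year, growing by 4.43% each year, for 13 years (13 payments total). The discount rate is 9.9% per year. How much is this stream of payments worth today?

Periodic rate r = 0.099 per year.
Growing ordinary annuity: PV = PMT₁ × [1 − ((1+g)/(1+r))^n] / (r − g) = 20,930 × [1 − ((1+0.0443)/(1+r))^13] / (r − 0.0443) = $185,598.84.

$185,598.84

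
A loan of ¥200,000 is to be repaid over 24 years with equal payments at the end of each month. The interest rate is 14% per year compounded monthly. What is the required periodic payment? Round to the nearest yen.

Level ordinary annuity; solve PV = PMT × [(1 − (1+r)^−n)/r] for PMT.
Periodic rate r = 0.14/12 per month; n is counted in months.
With n = 288: PMT = 200,000 / ([(1 − (1+r)^−n)/r]) = ¥2,419

¥2,419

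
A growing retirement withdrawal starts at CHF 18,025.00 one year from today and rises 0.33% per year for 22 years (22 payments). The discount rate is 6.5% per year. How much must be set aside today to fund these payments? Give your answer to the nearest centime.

CHF 213,547.70

Periodic rate r = 0.065 per year.
Growing ordinary annuity: PV = PMT₁ × [1 − ((1+g)/(1+r))^n] / (r − g) = 18,025 × [1 − ((1+0.0033)/(1+r))^22] / (r − 0.0033) = CHF 213,547.70.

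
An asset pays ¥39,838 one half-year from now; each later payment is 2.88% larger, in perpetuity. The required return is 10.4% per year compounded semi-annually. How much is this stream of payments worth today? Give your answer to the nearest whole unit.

¥1,717,155

Periodic rate r = 0.104/2 per half-year.
Growing perpetuity (Gordon): PV = PMT₁ / (r − g) = 39,838 / (r − 0.0288) = ¥1,717,155.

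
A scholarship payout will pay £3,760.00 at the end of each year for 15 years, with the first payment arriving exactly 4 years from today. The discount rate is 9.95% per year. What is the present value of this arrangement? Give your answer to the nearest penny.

Ordinary annuity of 15 payments, first payment at period 4.
Periodic rate r = 0.0995 per year.
The ordinary-annuity PV formula values the stream one period before the first payment (period 3); discount that back 3 periods:
PV₀ = 3,760 × [1 − (1+r)^−15] / r × (1+r)^−3 = £21,577.62

£21,577.62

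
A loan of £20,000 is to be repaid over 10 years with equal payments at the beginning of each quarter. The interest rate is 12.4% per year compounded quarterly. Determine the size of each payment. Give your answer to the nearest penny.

£852.85

Level annuity due; solve PV = PMT × [(1 − (1+r)^−n)/r] × (1+r) for PMT.
Periodic rate r = 0.124/4 per quarter; n is counted in quarters.
With n = 40: PMT = 20,000 / ([(1 − (1+r)^−n)/r] × (1+r)) = £852.85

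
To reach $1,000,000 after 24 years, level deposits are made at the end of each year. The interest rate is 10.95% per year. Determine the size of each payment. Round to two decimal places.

$9,858.18

Level ordinary annuity; solve FV = PMT × [((1+r)^n − 1)/r] for PMT.
Periodic rate r = 0.1095 per year.
With n = 24: PMT = 1,000,000 / ([((1+r)^n − 1)/r]) = $9,858.18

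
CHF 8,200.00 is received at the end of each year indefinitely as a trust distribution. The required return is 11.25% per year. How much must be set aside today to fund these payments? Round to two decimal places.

Periodic rate r = 0.1125 per year.
Level perpetuity: PV = PMT / r = 8,200 / (0.1125) = CHF 72,888.89.

CHF 72,888.89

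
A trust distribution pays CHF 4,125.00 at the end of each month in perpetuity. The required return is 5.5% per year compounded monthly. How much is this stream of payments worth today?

CHF 900,000.00

Periodic rate r = 0.055/12 per month.
Level perpetuity: PV = PMT / r = 4,125 / (0.055/12) = CHF 900,000.00.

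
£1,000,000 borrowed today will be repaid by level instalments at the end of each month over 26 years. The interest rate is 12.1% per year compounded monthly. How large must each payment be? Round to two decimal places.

£10,544.19

Level ordinary annuity; solve PV = PMT × [(1 − (1+r)^−n)/r] for PMT.
Periodic rate r = 0.121/12 per month; n is counted in months.
With n = 312: PMT = 1,000,000 / ([(1 − (1+r)^−n)/r]) = £10,544.19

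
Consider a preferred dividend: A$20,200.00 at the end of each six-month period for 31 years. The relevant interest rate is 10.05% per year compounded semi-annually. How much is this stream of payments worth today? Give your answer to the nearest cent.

A$382,756.10

This is an ordinary annuity: 62 payments of A$20,200.00 at the end of each six-month period.
Periodic rate r = 0.1005/2 per half-year; n is counted in half-years.
PV = PMT × [(1 − (1+r)^−n)/r] = 20,200 × [1 − (1+r)^−62] / r = A$382,756.10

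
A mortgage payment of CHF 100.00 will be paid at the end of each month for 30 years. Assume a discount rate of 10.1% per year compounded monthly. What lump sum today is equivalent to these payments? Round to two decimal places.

CHF 11,299.82

This is an ordinary annuity: 360 payments of CHF 100.00 at the end of each month.
Periodic rate r = 0.101/12 per month; n is counted in months.
PV = PMT × [(1 − (1+r)^−n)/r] = 100 × [1 − (1+r)^−360] / r = CHF 11,299.82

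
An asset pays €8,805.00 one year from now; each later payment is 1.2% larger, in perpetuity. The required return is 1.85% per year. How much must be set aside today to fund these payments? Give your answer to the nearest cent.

Periodic rate r = 0.0185 per year.
Growing perpetuity (Gordon): PV = PMT₁ / (r − g) = 8,805 / (r − 0.012) = €1,354,615.38.

€1,354,615.38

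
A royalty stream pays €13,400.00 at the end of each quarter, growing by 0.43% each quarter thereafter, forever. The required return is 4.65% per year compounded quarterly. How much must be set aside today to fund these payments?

Periodic rate r = 0.0465/4 per quarter.
Growing perpetuity (Gordon): PV = PMT₁ / (r − g) = 13,400 / (r − 0.0043) = €1,829,351.54.

€1,829,351.54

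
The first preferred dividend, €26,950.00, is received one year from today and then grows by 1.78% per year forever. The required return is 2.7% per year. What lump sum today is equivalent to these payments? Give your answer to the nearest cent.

€2,929,347.83

Periodic rate r = 0.027 per year.
Growing perpetuity (Gordon): PV = PMT₁ / (r − g) = 26,950 / (r − 0.0178) = €2,929,347.83.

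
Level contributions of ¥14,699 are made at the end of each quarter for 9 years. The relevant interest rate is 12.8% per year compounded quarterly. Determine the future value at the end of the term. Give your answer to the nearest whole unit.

This is an ordinary annuity: 36 deposits of ¥14,699 at the end of each quarter.
Periodic rate r = 0.128/4 per quarter; n is counted in quarters.
FV = PMT × [((1+r)^n − 1)/r] = 14,699 × [(1+r)^36 − 1] / r = ¥968,257

¥968,257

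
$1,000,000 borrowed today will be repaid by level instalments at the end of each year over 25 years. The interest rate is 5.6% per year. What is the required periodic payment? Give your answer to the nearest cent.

Level ordinary annuity; solve PV = PMT × [(1 − (1+r)^−n)/r] for PMT.
Periodic rate r = 0.056 per year.
With n = 25: PMT = 1,000,000 / ([(1 − (1+r)^−n)/r]) = $75,278.49

$75,278.49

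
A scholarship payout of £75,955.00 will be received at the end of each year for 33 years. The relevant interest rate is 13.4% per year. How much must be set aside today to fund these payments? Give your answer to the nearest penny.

This is an ordinary annuity: 33 payments of £75,955.00 at the end of each year.
Periodic rate r = 0.134 per year.
PV = PMT × [(1 − (1+r)^−n)/r] = 75,955 × [1 − (1+r)^−33] / r = £557,890.76

£557,890.76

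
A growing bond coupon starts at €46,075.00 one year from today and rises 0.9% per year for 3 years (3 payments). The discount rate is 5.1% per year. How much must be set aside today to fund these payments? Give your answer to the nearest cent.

€126,331.91

Periodic rate r = 0.051 per year.
Growing ordinary annuity: PV = PMT₁ × [1 − ((1+g)/(1+r))^n] / (r − g) = 46,075 × [1 − ((1+0.009)/(1+r))^3] / (r − 0.009) = €126,331.91.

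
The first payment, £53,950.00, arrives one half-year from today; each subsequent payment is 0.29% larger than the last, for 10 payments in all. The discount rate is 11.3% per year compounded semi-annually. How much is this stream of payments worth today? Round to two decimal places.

£408,520.52

Periodic rate r = 0.113/2 per half-year; n is counted in half-years.
Growing ordinary annuity: PV = PMT₁ × [1 − ((1+g)/(1+r))^n] / (r − g) = 53,950 × [1 − ((1+0.0029)/(1+r))^10] / (r − 0.0029) = £408,520.52.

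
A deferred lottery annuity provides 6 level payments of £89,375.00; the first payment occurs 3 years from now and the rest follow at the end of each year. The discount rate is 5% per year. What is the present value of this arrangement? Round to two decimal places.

£411,464.83

Ordinary annuity of 6 payments, first payment at period 3.
Periodic rate r = 0.05 per year.
The ordinary-annuity PV formula values the stream one period before the first payment (period 2); discount that back 2 periods:
PV₀ = 89,375 × [1 − (1+r)^−6] / r × (1+r)^−2 = £411,464.83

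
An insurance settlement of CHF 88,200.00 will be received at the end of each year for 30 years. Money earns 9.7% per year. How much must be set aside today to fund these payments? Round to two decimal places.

CHF 852,719.83

This is an ordinary annuity: 30 payments of CHF 88,200.00 at the end of each year.
Periodic rate r = 0.097 per year.
PV = PMT × [(1 − (1+r)^−n)/r] = 88,200 × [1 − (1+r)^−30] / r = CHF 852,719.83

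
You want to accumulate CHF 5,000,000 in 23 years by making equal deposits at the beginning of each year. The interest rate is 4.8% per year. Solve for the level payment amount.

CHF 118,060.76

Level annuity due; solve FV = PMT × [((1+r)^n − 1)/r] × (1+r) for PMT.
Periodic rate r = 0.048 per year.
With n = 23: PMT = 5,000,000 / ([((1+r)^n − 1)/r] × (1+r)) = CHF 118,060.76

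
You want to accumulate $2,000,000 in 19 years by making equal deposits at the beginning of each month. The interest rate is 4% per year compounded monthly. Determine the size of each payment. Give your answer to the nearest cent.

Level annuity due; solve FV = PMT × [((1+r)^n − 1)/r] × (1+r) for PMT.
Periodic rate r = 0.04/12 per month; n is counted in months.
With n = 228: PMT = 2,000,000 / ([((1+r)^n − 1)/r] × (1+r)) = $5,851.23

$5,851.23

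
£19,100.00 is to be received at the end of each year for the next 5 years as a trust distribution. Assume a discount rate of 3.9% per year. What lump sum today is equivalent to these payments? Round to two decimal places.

£85,269.21

This is an ordinary annuity: 5 payments of £19,100.00 at the end of each year.
Periodic rate r = 0.039 per year.
PV = PMT × [(1 − (1+r)^−n)/r] = 19,100 × [1 − (1+r)^−5] / r = £85,269.21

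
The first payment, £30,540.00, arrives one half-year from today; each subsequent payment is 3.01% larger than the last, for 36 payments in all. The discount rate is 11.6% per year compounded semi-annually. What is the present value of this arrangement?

£676,370.98

Periodic rate r = 0.116/2 per half-year; n is counted in half-years.
Growing ordinary annuity: PV = PMT₁ × [1 − ((1+g)/(1+r))^n] / (r − g) = 30,540 × [1 − ((1+0.0301)/(1+r))^36] / (r − 0.0301) = £676,370.98.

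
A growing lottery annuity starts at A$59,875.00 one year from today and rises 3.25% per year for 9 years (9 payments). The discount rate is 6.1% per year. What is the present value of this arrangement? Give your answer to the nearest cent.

Periodic rate r = 0.061 per year.
Growing ordinary annuity: PV = PMT₁ × [1 − ((1+g)/(1+r))^n] / (r − g) = 59,875 × [1 − ((1+0.0325)/(1+r))^9] / (r − 0.0325) = A$456,608.63.

A$456,608.63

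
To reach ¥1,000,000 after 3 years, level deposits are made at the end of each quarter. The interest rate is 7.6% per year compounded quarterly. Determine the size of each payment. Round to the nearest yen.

Level ordinary annuity; solve FV = PMT × [((1+r)^n − 1)/r] for PMT.
Periodic rate r = 0.076/4 per quarter; n is counted in quarters.
With n = 12: PMT = 1,000,000 / ([((1+r)^n − 1)/r]) = ¥74,980

¥74,980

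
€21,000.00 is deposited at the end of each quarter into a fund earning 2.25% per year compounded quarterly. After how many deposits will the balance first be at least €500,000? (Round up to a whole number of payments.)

23 payments

Periodic rate r = 0.0225/4 per quarter; n is counted in quarters.
Ordinary annuity FV: 500,000 = 21,000 × [((1+r)^n − 1)/r].
(1+r)^n = 1 + 500,000 × r / 21,000, so n = ln(1 + 500,000·r/21,000) / ln(1+r) = 22.41.
Round up to a whole number of payments: n = 23.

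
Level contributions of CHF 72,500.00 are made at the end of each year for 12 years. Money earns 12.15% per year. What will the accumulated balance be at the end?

This is an ordinary annuity: 12 deposits of CHF 72,500.00 at the end of each year.
Periodic rate r = 0.1215 per year.
FV = PMT × [((1+r)^n − 1)/r] = 72,500 × [(1+r)^12 − 1] / r = CHF 1,765,690.17

CHF 1,765,690.17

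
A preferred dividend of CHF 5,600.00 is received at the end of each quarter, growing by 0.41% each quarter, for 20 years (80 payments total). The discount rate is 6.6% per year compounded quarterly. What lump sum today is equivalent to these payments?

Periodic rate r = 0.066/4 per quarter; n is counted in quarters.
Growing ordinary annuity: PV = PMT₁ × [1 − ((1+g)/(1+r))^n] / (r − g) = 5,600 × [1 − ((1+0.0041)/(1+r))^80] / (r − 0.0041) = CHF 282,439.12.

CHF 282,439.12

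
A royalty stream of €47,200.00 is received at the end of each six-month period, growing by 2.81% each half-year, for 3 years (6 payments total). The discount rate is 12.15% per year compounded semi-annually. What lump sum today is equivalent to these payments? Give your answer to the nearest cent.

€247,260.57

Periodic rate r = 0.1215/2 per half-year; n is counted in half-years.
Growing ordinary annuity: PV = PMT₁ × [1 − ((1+g)/(1+r))^n] / (r − g) = 47,200 × [1 − ((1+0.0281)/(1+r))^6] / (r − 0.0281) = €247,260.57.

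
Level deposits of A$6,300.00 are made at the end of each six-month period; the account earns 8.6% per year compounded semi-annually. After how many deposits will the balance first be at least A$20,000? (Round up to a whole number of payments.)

4 payments

Periodic rate r = 0.086/2 per half-year; n is counted in half-years.
Ordinary annuity FV: 20,000 = 6,300 × [((1+r)^n − 1)/r].
(1+r)^n = 1 + 20,000 × r / 6,300, so n = ln(1 + 20,000·r/6,300) / ln(1+r) = 3.04.
Round up to a whole number of payments: n = 4.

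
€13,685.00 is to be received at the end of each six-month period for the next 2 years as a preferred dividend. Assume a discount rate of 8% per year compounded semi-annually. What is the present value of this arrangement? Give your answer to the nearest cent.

This is an ordinary annuity: 4 payments of €13,685.00 at the end of each six-month period.
Periodic rate r = 0.08/2 per half-year; n is counted in half-years.
PV = PMT × [(1 − (1+r)^−n)/r] = 13,685 × [1 − (1+r)^−4] / r = €49,675.12

€49,675.12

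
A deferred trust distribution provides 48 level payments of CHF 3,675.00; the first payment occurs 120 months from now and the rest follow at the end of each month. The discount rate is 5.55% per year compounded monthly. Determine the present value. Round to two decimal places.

Ordinary annuity of 48 payments, first payment at period 120.
Periodic rate r = 0.0555/12 per month; n is counted in months.
The ordinary-annuity PV formula values the stream one period before the first payment (period 119); discount that back 119 periods:
PV₀ = 3,675 × [1 − (1+r)^−48] / r × (1+r)^−119 = CHF 91,162.08

CHF 91,162.08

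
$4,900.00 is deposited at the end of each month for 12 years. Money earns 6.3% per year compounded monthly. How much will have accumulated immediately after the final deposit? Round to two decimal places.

$1,050,497.12

This is an ordinary annuity: 144 deposits of $4,900.00 at the end of each month.
Periodic rate r = 0.063/12 per month; n is counted in months.
FV = PMT × [((1+r)^n − 1)/r] = 4,900 × [(1+r)^144 − 1] / r = $1,050,497.12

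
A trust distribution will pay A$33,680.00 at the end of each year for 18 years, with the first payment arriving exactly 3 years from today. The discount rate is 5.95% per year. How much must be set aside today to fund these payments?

Ordinary annuity of 18 payments, first payment at period 3.
Periodic rate r = 0.0595 per year.
The ordinary-annuity PV formula values the stream one period before the first payment (period 2); discount that back 2 periods:
PV₀ = 33,680 × [1 − (1+r)^−18] / r × (1+r)^−2 = A$326,087.92

A$326,087.92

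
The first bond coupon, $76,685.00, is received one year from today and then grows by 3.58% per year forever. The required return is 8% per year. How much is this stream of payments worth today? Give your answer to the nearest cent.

Periodic rate r = 0.08 per year.
Growing perpetuity (Gordon): PV = PMT₁ / (r − g) = 76,685 / (r − 0.0358) = $1,734,954.75.

$1,734,954.75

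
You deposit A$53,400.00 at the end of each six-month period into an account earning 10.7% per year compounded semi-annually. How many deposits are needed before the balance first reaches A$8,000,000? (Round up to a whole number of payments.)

43 payments

Periodic rate r = 0.107/2 per half-year; n is counted in half-years.
Ordinary annuity FV: 8,000,000 = 53,400 × [((1+r)^n − 1)/r].
(1+r)^n = 1 + 8,000,000 × r / 53,400, so n = ln(1 + 8,000,000·r/53,400) / ln(1+r) = 42.19.
Round up to a whole number of payments: n = 43.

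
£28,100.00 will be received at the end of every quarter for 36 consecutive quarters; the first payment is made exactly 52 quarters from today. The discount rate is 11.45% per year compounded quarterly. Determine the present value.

Ordinary annuity of 36 payments, first payment at period 52.
Periodic rate r = 0.1145/4 per quarter; n is counted in quarters.
The ordinary-annuity PV formula values the stream one period before the first payment (period 51); discount that back 51 periods:
PV₀ = 28,100 × [1 − (1+r)^−36] / r × (1+r)^−51 = £148,473.80

£148,473.80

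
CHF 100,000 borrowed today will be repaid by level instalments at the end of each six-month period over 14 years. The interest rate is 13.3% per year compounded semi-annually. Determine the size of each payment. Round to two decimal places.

CHF 7,962.67

Level ordinary annuity; solve PV = PMT × [(1 − (1+r)^−n)/r] for PMT.
Periodic rate r = 0.133/2 per half-year; n is counted in half-years.
With n = 28: PMT = 100,000 / ([(1 − (1+r)^−n)/r]) = CHF 7,962.67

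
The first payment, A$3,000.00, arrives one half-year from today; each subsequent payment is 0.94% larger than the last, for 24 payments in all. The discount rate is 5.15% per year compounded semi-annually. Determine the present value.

Periodic rate r = 0.0515/2 per half-year; n is counted in half-years.
Growing ordinary annuity: PV = PMT₁ × [1 − ((1+g)/(1+r))^n] / (r − g) = 3,000 × [1 − ((1+0.0094)/(1+r))^24] / (r − 0.0094) = A$58,711.67.

A$58,711.67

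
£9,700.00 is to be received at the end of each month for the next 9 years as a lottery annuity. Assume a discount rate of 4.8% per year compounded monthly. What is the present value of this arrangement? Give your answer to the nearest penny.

This is an ordinary annuity: 108 payments of £9,700.00 at the end of each month.
Periodic rate r = 0.048/12 per month; n is counted in months.
PV = PMT × [(1 − (1+r)^−n)/r] = 9,700 × [1 − (1+r)^−108] / r = £849,310.07

£849,310.07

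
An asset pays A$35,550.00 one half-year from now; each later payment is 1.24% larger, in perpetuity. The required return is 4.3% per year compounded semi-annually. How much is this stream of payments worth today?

A$3,906,593.41

Periodic rate r = 0.043/2 per half-year.
Growing perpetuity (Gordon): PV = PMT₁ / (r − g) = 35,550 / (r − 0.0124) = A$3,906,593.41.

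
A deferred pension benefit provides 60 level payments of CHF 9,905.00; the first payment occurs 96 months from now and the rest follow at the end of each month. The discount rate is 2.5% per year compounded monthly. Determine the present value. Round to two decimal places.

CHF 457,989.98

Ordinary annuity of 60 payments, first payment at period 96.
Periodic rate r = 0.025/12 per month; n is counted in months.
The ordinary-annuity PV formula values the stream one period before the first payment (period 95); discount that back 95 periods:
PV₀ = 9,905 × [1 − (1+r)^−60] / r × (1+r)^−95 = CHF 457,989.98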